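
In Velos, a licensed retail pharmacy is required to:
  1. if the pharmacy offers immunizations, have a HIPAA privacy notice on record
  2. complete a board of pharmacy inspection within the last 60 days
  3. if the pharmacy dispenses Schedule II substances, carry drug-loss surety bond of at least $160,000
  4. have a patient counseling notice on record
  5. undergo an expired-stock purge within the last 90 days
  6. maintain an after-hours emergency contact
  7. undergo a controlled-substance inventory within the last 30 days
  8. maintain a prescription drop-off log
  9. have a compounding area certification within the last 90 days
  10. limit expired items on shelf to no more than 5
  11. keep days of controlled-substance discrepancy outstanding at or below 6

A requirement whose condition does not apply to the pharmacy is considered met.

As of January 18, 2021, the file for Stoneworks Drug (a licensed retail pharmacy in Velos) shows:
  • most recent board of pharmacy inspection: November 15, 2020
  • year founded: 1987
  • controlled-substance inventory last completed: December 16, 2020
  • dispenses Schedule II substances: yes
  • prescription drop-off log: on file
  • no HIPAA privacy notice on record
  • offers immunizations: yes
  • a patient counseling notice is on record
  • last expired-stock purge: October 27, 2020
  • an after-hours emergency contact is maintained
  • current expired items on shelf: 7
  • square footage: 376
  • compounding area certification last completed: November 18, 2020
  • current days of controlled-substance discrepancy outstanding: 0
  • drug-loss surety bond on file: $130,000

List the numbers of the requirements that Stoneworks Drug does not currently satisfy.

1, 2, 3, 7, 10

1. condition 'offers immunizations' holds; HIPAA privacy notice absent → not met
2. board of pharmacy inspection 64 days ago vs limit 60 → not met
3. condition 'dispenses Schedule II substances' holds; drug-loss surety bond $130,000 < $160,000 → not met
4. patient counseling notice present → met
5. expired-stock purge 83 days ago vs limit 90 → met
6. after-hours emergency contact present → met
7. controlled-substance inventory 33 days ago vs limit 30 → not met
8. prescription drop-off log present → met
9. compounding area certification 61 days ago vs limit 90 → met
10. expired items on shelf 7 > 5 → not met
11. days of controlled-substance discrepancy outstanding 0 ≤ 6 → met
Not met: 1, 2, 3, 7, 10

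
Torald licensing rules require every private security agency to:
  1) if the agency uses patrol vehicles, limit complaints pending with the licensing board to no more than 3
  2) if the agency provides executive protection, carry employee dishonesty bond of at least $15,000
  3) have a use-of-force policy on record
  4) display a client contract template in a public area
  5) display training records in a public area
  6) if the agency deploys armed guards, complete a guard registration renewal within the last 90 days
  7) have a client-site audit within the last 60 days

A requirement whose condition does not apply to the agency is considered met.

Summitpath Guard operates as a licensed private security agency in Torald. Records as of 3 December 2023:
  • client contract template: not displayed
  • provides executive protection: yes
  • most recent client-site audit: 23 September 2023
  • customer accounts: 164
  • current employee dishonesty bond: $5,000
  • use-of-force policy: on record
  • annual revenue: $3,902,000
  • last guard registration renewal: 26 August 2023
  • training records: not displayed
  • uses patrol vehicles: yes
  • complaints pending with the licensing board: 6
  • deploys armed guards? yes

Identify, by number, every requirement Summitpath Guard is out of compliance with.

1, 2, 4, 5, 6, 7

1. condition 'uses patrol vehicles' holds; complaints pending with the licensing board 6 > 3 → not met
2. condition 'provides executive protection' holds; employee dishonesty bond $5,000 < $15,000 → not met
3. use-of-force policy present → met
4. client contract template absent → not met
5. training records absent → not met
6. condition 'deploys armed guards' holds; guard registration renewal 99 days ago vs limit 90 → not met
7. client-site audit 71 days ago vs limit 60 → not met
Not met: 1, 2, 4, 5, 6, 7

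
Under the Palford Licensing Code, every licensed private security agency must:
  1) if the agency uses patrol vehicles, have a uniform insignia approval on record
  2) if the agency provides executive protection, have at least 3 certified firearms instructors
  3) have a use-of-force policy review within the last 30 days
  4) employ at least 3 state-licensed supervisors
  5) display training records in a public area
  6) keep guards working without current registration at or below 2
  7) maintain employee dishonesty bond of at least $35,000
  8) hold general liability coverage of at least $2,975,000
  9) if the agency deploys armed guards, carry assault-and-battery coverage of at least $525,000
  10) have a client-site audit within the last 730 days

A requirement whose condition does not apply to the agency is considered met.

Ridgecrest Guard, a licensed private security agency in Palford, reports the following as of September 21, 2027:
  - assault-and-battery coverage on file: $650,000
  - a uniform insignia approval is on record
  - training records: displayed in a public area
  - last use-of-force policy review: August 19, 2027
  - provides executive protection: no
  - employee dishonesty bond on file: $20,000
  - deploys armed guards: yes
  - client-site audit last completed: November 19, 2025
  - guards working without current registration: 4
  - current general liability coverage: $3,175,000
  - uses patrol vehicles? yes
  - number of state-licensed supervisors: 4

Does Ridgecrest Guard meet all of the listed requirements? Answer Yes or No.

No

1. condition 'uses patrol vehicles' holds; uniform insignia approval present → met
2. condition 'provides executive protection' does not hold → requirement n/a → met
3. use-of-force policy review 33 days ago vs limit 30 → not met
4. state-licensed supervisors 4 ≥ 3 → met
5. training records present → met
6. guards working without current registration 4 > 2 → not met
7. employee dishonesty bond $20,000 < $35,000 → not met
8. general liability coverage $3,175,000 ≥ $2,975,000 → met
9. condition 'deploys armed guards' holds; assault-and-battery coverage $650,000 ≥ $525,000 → met
10. client-site audit 671 days ago vs limit 730 → met
Not met: 3, 6, 7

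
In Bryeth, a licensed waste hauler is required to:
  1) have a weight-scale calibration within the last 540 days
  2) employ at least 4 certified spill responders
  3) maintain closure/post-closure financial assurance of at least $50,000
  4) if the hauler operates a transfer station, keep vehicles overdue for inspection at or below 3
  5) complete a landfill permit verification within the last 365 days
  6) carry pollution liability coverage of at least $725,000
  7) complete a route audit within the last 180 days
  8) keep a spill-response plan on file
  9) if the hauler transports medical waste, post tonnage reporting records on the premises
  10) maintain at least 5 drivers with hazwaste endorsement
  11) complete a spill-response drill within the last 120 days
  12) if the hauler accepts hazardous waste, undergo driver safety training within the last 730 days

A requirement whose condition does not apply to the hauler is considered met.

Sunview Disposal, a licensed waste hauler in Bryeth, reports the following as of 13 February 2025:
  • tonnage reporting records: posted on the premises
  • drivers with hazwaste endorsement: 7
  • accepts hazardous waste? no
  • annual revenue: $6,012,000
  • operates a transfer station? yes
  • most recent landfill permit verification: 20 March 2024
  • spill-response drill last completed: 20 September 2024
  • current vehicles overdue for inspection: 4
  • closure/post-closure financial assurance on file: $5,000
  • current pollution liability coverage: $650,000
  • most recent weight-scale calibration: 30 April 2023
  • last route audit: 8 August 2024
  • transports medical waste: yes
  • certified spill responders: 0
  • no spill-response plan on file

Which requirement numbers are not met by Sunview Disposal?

1, 2, 3, 4, 6, 7, 8, 11

1. weight-scale calibration 655 days ago vs limit 540 → not met
2. certified spill responders 0 < 4 → not met
3. closure/post-closure financial assurance $5,000 < $50,000 → not met
4. condition 'operates a transfer station' holds; vehicles overdue for inspection 4 > 3 → not met
5. landfill permit verification 330 days ago vs limit 365 → met
6. pollution liability coverage $650,000 < $725,000 → not met
7. route audit 189 days ago vs limit 180 → not met
8. spill-response plan absent → not met
9. condition 'transports medical waste' holds; tonnage reporting records present → met
10. drivers with hazwaste endorsement 7 ≥ 5 → met
11. spill-response drill 146 days ago vs limit 120 → not met
12. condition 'accepts hazardous waste' does not hold → requirement n/a → met
Not met: 1, 2, 3, 4, 6, 7, 8, 11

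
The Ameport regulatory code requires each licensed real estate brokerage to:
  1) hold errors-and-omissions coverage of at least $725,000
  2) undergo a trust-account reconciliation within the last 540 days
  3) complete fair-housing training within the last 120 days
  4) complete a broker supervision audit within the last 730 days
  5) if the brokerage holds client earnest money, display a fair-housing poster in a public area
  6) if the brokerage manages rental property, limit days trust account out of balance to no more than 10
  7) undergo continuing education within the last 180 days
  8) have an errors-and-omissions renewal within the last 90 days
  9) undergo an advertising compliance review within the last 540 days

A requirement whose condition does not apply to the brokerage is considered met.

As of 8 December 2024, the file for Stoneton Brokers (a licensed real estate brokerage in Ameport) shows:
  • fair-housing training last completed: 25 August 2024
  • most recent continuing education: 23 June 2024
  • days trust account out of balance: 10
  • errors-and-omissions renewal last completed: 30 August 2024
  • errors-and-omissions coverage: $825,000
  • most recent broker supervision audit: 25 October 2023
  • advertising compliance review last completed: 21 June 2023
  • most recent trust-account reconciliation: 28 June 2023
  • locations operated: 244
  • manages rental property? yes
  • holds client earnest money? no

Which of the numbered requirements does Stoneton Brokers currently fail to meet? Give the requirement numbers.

8

1. errors-and-omissions coverage $825,000 ≥ $725,000 → met
2. trust-account reconciliation 529 days ago vs limit 540 → met
3. fair-housing training 105 days ago vs limit 120 → met
4. broker supervision audit 410 days ago vs limit 730 → met
5. condition 'holds client earnest money' does not hold → requirement n/a → met
6. condition 'manages rental property' holds; days trust account out of balance 10 ≤ 10 → met
7. continuing education 168 days ago vs limit 180 → met
8. errors-and-omissions renewal 100 days ago vs limit 90 → not met
9. advertising compliance review 536 days ago vs limit 540 → met
Not met: 8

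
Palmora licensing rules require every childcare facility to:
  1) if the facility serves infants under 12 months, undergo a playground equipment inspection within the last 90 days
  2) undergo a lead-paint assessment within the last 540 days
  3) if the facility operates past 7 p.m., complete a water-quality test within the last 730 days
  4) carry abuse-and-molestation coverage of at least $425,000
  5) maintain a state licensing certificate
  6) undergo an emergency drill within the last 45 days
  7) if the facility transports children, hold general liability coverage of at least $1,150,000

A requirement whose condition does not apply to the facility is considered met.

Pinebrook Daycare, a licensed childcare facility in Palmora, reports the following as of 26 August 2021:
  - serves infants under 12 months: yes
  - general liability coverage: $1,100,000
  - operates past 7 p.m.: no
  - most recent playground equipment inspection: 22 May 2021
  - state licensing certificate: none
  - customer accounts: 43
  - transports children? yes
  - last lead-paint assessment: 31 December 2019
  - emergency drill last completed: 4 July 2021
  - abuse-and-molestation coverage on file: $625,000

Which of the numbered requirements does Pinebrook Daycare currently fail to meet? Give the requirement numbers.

1. condition 'serves infants under 12 months' holds; playground equipment inspection 96 days ago vs limit 90 → not met
2. lead-paint assessment 604 days ago vs limit 540 → not met
3. condition 'operates past 7 p.m.' does not hold → requirement n/a → met
4. abuse-and-molestation coverage $625,000 ≥ $425,000 → met
5. state licensing certificate absent → not met
6. emergency drill 53 days ago vs limit 45 → not met
7. condition 'transports children' holds; general liability coverage $1,100,000 < $1,150,000 → not met
Not met: 1, 2, 5, 6, 7

1, 2, 5, 6, 7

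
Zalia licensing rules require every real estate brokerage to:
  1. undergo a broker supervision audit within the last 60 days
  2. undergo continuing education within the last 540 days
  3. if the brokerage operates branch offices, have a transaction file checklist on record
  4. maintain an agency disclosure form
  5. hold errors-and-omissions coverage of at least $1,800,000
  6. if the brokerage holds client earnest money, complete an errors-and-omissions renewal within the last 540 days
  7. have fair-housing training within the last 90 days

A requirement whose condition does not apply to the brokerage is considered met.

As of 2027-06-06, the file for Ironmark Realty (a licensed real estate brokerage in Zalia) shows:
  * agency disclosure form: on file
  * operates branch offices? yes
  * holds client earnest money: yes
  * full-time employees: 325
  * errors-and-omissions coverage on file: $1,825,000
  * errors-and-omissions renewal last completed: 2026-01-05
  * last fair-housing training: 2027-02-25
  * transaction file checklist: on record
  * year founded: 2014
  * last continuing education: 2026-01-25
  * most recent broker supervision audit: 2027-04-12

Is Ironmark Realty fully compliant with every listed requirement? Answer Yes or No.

No

1. broker supervision audit 55 days ago vs limit 60 → met
2. continuing education 497 days ago vs limit 540 → met
3. condition 'operates branch offices' holds; transaction file checklist present → met
4. agency disclosure form present → met
5. errors-and-omissions coverage $1,825,000 ≥ $1,800,000 → met
6. condition 'holds client earnest money' holds; errors-and-omissions renewal 517 days ago vs limit 540 → met
7. fair-housing training 101 days ago vs limit 90 → not met
Not met: 7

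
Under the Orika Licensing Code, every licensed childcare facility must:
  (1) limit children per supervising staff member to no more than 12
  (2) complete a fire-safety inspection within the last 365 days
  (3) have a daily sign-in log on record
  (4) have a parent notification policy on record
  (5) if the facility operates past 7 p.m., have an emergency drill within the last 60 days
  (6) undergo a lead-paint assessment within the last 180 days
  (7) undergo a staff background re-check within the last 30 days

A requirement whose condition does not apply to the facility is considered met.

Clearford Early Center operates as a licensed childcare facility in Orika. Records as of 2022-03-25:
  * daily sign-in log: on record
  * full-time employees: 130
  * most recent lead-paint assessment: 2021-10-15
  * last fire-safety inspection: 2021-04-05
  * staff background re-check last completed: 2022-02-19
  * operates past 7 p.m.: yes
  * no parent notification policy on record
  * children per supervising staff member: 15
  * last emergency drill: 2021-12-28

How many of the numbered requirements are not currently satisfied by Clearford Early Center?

4

1. children per supervising staff member 15 > 12 → not met
2. fire-safety inspection 354 days ago vs limit 365 → met
3. daily sign-in log present → met
4. parent notification policy absent → not met
5. condition 'operates past 7 p.m.' holds; emergency drill 87 days ago vs limit 60 → not met
6. lead-paint assessment 161 days ago vs limit 180 → met
7. staff background re-check 34 days ago vs limit 30 → not met
Not met: 4 of 7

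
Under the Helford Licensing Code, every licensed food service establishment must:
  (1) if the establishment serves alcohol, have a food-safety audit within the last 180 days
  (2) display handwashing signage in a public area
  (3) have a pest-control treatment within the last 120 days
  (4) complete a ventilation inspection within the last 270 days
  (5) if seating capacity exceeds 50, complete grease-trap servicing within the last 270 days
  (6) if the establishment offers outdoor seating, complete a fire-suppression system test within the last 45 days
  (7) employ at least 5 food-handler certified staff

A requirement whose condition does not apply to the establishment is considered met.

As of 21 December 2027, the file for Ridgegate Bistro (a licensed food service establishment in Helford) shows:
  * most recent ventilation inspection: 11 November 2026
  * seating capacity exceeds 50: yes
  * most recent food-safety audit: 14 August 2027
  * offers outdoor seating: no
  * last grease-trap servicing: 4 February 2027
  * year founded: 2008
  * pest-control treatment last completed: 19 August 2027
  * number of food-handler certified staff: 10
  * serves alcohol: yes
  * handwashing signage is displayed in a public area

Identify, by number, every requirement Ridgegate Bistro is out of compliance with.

3, 4, 5

1. condition 'serves alcohol' holds; food-safety audit 129 days ago vs limit 180 → met
2. handwashing signage present → met
3. pest-control treatment 124 days ago vs limit 120 → not met
4. ventilation inspection 405 days ago vs limit 270 → not met
5. condition 'seating capacity exceeds 50' holds; grease-trap servicing 320 days ago vs limit 270 → not met
6. condition 'offers outdoor seating' does not hold → requirement n/a → met
7. food-handler certified staff 10 ≥ 5 → met
Not met: 3, 4, 5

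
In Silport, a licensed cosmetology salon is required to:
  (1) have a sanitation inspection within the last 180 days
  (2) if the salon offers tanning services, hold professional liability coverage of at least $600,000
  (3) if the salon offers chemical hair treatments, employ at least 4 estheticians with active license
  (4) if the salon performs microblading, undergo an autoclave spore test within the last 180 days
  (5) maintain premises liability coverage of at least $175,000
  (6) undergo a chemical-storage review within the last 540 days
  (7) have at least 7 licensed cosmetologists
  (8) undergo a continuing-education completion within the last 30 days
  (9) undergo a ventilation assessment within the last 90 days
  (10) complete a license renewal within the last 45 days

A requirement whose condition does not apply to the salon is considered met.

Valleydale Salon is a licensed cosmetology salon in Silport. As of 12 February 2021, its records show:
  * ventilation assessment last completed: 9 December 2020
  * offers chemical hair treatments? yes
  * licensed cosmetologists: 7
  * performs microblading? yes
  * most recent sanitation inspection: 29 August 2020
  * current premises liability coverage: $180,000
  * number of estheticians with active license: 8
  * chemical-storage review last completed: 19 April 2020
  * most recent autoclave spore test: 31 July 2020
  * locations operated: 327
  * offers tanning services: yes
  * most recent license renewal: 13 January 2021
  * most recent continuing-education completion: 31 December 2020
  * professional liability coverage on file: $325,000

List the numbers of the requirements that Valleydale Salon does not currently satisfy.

2, 4, 8

1. sanitation inspection 167 days ago vs limit 180 → met
2. condition 'offers tanning services' holds; professional liability coverage $325,000 < $600,000 → not met
3. condition 'offers chemical hair treatments' holds; estheticians with active license 8 ≥ 4 → met
4. condition 'performs microblading' holds; autoclave spore test 196 days ago vs limit 180 → not met
5. premises liability coverage $180,000 ≥ $175,000 → met
6. chemical-storage review 299 days ago vs limit 540 → met
7. licensed cosmetologists 7 ≥ 7 → met
8. continuing-education completion 43 days ago vs limit 30 → not met
9. ventilation assessment 65 days ago vs limit 90 → met
10. license renewal 30 days ago vs limit 45 → met
Not met: 2, 4, 8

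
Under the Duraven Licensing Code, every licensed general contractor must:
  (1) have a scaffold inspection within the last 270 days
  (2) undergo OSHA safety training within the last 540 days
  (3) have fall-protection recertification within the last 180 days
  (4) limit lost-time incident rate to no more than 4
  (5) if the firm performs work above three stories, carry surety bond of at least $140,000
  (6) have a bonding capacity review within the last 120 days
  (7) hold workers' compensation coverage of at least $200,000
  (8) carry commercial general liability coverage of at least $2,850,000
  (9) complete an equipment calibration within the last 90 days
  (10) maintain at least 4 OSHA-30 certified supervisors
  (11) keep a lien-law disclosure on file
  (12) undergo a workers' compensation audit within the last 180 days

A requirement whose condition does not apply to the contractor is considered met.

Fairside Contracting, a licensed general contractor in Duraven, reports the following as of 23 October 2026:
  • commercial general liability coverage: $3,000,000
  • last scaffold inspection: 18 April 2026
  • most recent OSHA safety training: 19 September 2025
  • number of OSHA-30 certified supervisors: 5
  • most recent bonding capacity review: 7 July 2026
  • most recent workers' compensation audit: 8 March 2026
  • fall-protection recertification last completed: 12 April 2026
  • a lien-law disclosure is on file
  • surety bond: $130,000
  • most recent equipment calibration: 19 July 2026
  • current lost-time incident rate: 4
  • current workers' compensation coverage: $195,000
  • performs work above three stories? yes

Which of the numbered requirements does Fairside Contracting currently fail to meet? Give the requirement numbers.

3, 5, 7, 9, 12

1. scaffold inspection 188 days ago vs limit 270 → met
2. OSHA safety training 399 days ago vs limit 540 → met
3. fall-protection recertification 194 days ago vs limit 180 → not met
4. lost-time incident rate 4 ≤ 4 → met
5. condition 'performs work above three stories' holds; surety bond $130,000 < $140,000 → not met
6. bonding capacity review 108 days ago vs limit 120 → met
7. workers' compensation coverage $195,000 < $200,000 → not met
8. commercial general liability coverage $3,000,000 ≥ $2,850,000 → met
9. equipment calibration 96 days ago vs limit 90 → not met
10. OSHA-30 certified supervisors 5 ≥ 4 → met
11. lien-law disclosure present → met
12. workers' compensation audit 229 days ago vs limit 180 → not met
Not met: 3, 5, 7, 9, 12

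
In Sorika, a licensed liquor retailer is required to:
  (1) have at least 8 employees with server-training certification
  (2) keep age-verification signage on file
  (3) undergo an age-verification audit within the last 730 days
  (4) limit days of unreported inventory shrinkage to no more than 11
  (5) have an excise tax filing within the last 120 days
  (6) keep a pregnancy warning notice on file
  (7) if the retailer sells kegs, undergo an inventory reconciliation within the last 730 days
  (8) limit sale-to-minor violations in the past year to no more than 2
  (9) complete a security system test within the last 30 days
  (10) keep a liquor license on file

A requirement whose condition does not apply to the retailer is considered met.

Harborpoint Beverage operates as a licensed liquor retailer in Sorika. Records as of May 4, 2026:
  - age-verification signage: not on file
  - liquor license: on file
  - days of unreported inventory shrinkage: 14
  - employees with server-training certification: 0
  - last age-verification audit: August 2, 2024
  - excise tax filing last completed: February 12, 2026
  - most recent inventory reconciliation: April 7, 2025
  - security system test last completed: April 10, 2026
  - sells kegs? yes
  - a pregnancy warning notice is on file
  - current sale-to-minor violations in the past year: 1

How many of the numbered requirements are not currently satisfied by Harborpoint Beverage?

1. employees with server-training certification 0 < 8 → not met
2. age-verification signage absent → not met
3. age-verification audit 640 days ago vs limit 730 → met
4. days of unreported inventory shrinkage 14 > 11 → not met
5. excise tax filing 81 days ago vs limit 120 → met
6. pregnancy warning notice present → met
7. condition 'sells kegs' holds; inventory reconciliation 392 days ago vs limit 730 → met
8. sale-to-minor violations in the past year 1 ≤ 2 → met
9. security system test 24 days ago vs limit 30 → met
10. liquor license present → met
Not met: 3 of 10

3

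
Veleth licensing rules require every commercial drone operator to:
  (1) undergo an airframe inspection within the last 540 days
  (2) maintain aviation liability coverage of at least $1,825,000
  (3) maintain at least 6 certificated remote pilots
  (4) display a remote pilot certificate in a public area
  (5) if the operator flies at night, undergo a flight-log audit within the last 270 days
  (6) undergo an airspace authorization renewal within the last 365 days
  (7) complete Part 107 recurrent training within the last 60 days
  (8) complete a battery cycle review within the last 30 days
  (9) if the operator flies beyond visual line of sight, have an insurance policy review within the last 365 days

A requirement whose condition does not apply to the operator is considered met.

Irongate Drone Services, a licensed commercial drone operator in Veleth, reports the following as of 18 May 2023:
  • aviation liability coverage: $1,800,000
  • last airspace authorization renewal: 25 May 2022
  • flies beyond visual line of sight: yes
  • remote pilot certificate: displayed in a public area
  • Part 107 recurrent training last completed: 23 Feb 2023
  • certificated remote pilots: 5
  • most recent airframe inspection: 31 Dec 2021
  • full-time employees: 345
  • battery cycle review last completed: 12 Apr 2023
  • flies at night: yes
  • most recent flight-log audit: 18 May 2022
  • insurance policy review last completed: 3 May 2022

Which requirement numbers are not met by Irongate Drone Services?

2, 3, 5, 7, 8, 9

1. airframe inspection 503 days ago vs limit 540 → met
2. aviation liability coverage $1,800,000 < $1,825,000 → not met
3. certificated remote pilots 5 < 6 → not met
4. remote pilot certificate present → met
5. condition 'flies at night' holds; flight-log audit 365 days ago vs limit 270 → not met
6. airspace authorization renewal 358 days ago vs limit 365 → met
7. Part 107 recurrent training 84 days ago vs limit 60 → not met
8. battery cycle review 36 days ago vs limit 30 → not met
9. condition 'flies beyond visual line of sight' holds; insurance policy review 380 days ago vs limit 365 → not met
Not met: 2, 3, 5, 7, 8, 9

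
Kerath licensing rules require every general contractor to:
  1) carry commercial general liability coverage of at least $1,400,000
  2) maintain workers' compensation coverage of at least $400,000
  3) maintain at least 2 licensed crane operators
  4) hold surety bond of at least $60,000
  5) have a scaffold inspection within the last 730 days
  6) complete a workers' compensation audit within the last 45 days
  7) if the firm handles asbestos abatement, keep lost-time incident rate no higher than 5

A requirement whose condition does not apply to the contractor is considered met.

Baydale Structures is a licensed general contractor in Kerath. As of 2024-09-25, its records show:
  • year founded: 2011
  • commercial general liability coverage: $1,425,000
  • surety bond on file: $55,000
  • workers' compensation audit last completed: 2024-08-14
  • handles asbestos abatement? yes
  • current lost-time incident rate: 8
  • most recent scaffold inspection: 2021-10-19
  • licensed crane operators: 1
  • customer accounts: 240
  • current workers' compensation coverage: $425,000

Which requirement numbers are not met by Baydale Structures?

3, 4, 5, 7

1. commercial general liability coverage $1,425,000 ≥ $1,400,000 → met
2. workers' compensation coverage $425,000 ≥ $400,000 → met
3. licensed crane operators 1 < 2 → not met
4. surety bond $55,000 < $60,000 → not met
5. scaffold inspection 1072 days ago vs limit 730 → not met
6. workers' compensation audit 42 days ago vs limit 45 → met
7. condition 'handles asbestos abatement' holds; lost-time incident rate 8 > 5 → not met
Not met: 3, 4, 5, 7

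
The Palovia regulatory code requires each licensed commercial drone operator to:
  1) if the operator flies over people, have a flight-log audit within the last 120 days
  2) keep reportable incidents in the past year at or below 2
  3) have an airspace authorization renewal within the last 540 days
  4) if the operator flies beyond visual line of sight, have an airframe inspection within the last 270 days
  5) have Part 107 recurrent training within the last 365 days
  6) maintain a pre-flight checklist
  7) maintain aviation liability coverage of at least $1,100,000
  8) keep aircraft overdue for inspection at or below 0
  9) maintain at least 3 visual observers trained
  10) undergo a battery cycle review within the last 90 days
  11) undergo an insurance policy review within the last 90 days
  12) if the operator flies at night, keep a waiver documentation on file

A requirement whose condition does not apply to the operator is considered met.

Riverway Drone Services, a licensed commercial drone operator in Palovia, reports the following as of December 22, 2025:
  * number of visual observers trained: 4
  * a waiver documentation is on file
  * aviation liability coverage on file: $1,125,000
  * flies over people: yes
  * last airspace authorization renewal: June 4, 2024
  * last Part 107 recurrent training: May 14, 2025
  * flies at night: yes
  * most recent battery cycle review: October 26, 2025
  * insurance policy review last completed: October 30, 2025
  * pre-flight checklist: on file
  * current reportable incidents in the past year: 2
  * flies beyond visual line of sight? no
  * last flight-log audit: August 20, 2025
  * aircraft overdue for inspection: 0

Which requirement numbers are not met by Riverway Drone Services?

1. condition 'flies over people' holds; flight-log audit 124 days ago vs limit 120 → not met
2. reportable incidents in the past year 2 ≤ 2 → met
3. airspace authorization renewal 566 days ago vs limit 540 → not met
4. condition 'flies beyond visual line of sight' does not hold → requirement n/a → met
5. Part 107 recurrent training 222 days ago vs limit 365 → met
6. pre-flight checklist present → met
7. aviation liability coverage $1,125,000 ≥ $1,100,000 → met
8. aircraft overdue for inspection 0 ≤ 0 → met
9. visual observers trained 4 ≥ 3 → met
10. battery cycle review 57 days ago vs limit 90 → met
11. insurance policy review 53 days ago vs limit 90 → met
12. condition 'flies at night' holds; waiver documentation present → met
Not met: 1, 3

1, 3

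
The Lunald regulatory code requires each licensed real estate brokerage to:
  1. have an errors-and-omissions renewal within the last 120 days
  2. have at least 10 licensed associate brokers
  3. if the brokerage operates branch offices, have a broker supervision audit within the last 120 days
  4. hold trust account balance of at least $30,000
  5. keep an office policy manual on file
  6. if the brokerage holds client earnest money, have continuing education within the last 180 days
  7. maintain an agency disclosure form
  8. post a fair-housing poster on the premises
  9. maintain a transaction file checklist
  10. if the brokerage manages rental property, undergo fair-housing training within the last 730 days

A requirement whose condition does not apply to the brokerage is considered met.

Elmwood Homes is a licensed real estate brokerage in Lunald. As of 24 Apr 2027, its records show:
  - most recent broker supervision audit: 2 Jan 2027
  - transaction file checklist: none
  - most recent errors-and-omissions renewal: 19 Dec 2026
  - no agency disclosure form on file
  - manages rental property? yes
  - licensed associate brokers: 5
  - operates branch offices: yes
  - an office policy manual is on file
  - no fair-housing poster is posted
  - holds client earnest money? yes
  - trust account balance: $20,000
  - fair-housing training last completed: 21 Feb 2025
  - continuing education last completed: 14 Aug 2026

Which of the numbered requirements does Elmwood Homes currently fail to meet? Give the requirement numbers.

1, 2, 4, 6, 7, 8, 9, 10

1. errors-and-omissions renewal 126 days ago vs limit 120 → not met
2. licensed associate brokers 5 < 10 → not met
3. condition 'operates branch offices' holds; broker supervision audit 112 days ago vs limit 120 → met
4. trust account balance $20,000 < $30,000 → not met
5. office policy manual present → met
6. condition 'holds client earnest money' holds; continuing education 253 days ago vs limit 180 → not met
7. agency disclosure form absent → not met
8. fair-housing poster absent → not met
9. transaction file checklist absent → not met
10. condition 'manages rental property' holds; fair-housing training 792 days ago vs limit 730 → not met
Not met: 1, 2, 4, 6, 7, 8, 9, 10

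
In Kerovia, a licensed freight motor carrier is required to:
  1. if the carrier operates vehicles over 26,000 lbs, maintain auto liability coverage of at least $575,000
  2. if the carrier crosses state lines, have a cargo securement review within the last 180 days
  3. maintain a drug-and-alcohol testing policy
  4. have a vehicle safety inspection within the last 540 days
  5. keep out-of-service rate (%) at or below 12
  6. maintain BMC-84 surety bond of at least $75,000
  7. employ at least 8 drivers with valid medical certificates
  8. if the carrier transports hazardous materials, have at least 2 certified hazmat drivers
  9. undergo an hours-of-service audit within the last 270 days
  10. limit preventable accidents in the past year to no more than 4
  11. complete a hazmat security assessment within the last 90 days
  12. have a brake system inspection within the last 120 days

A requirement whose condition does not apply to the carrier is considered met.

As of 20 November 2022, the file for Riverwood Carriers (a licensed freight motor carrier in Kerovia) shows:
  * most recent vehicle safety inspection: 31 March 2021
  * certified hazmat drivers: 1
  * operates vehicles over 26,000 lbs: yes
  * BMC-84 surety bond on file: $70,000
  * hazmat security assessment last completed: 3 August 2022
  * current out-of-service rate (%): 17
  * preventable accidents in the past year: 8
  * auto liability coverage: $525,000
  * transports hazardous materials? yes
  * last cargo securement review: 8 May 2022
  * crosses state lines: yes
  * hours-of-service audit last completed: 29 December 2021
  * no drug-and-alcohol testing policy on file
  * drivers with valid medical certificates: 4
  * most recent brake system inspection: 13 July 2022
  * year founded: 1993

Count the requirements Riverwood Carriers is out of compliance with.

12

1. condition 'operates vehicles over 26,000 lbs' holds; auto liability coverage $525,000 < $575,000 → not met
2. condition 'crosses state lines' holds; cargo securement review 196 days ago vs limit 180 → not met
3. drug-and-alcohol testing policy absent → not met
4. vehicle safety inspection 599 days ago vs limit 540 → not met
5. out-of-service rate (%) 17 > 12 → not met
6. BMC-84 surety bond $70,000 < $75,000 → not met
7. drivers with valid medical certificates 4 < 8 → not met
8. condition 'transports hazardous materials' holds; certified hazmat drivers 1 < 2 → not met
9. hours-of-service audit 326 days ago vs limit 270 → not met
10. preventable accidents in the past year 8 > 4 → not met
11. hazmat security assessment 109 days ago vs limit 90 → not met
12. brake system inspection 130 days ago vs limit 120 → not met
Not met: 12 of 12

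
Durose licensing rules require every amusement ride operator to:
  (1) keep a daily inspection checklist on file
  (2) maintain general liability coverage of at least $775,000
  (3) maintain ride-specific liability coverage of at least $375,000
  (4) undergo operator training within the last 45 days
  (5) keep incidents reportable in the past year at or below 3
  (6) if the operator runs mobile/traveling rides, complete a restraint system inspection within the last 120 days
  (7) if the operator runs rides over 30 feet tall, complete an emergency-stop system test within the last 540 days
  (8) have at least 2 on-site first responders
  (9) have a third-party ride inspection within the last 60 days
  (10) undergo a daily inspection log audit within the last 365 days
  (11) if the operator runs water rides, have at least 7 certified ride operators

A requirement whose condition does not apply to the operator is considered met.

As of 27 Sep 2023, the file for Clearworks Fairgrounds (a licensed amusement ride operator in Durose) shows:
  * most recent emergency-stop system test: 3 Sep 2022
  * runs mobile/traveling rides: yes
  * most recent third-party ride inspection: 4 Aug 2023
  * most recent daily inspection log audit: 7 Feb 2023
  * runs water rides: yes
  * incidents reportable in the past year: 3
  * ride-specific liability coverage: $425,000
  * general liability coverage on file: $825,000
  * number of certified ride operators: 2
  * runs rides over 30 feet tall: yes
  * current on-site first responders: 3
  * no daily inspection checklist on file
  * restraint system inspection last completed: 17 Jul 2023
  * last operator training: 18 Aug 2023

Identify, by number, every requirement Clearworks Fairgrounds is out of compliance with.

1. daily inspection checklist absent → not met
2. general liability coverage $825,000 ≥ $775,000 → met
3. ride-specific liability coverage $425,000 ≥ $375,000 → met
4. operator training 40 days ago vs limit 45 → met
5. incidents reportable in the past year 3 ≤ 3 → met
6. condition 'runs mobile/traveling rides' holds; restraint system inspection 72 days ago vs limit 120 → met
7. condition 'runs rides over 30 feet tall' holds; emergency-stop system test 389 days ago vs limit 540 → met
8. on-site first responders 3 ≥ 2 → met
9. third-party ride inspection 54 days ago vs limit 60 → met
10. daily inspection log audit 232 days ago vs limit 365 → met
11. condition 'runs water rides' holds; certified ride operators 2 < 7 → not met
Not met: 1, 11

1, 11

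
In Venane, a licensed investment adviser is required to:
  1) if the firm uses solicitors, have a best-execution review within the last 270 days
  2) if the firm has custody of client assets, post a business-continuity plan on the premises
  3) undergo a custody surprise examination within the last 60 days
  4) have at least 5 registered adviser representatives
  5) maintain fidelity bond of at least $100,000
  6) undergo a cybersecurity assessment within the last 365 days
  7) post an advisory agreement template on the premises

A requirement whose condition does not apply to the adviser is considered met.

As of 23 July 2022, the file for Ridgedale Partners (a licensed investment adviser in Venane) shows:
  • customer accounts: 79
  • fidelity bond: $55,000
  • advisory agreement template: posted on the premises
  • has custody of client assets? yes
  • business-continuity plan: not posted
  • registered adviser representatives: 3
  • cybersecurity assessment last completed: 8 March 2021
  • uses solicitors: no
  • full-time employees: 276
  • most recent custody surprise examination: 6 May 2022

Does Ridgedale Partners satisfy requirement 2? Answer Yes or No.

2. condition 'has custody of client assets' holds; business-continuity plan absent → not met

No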